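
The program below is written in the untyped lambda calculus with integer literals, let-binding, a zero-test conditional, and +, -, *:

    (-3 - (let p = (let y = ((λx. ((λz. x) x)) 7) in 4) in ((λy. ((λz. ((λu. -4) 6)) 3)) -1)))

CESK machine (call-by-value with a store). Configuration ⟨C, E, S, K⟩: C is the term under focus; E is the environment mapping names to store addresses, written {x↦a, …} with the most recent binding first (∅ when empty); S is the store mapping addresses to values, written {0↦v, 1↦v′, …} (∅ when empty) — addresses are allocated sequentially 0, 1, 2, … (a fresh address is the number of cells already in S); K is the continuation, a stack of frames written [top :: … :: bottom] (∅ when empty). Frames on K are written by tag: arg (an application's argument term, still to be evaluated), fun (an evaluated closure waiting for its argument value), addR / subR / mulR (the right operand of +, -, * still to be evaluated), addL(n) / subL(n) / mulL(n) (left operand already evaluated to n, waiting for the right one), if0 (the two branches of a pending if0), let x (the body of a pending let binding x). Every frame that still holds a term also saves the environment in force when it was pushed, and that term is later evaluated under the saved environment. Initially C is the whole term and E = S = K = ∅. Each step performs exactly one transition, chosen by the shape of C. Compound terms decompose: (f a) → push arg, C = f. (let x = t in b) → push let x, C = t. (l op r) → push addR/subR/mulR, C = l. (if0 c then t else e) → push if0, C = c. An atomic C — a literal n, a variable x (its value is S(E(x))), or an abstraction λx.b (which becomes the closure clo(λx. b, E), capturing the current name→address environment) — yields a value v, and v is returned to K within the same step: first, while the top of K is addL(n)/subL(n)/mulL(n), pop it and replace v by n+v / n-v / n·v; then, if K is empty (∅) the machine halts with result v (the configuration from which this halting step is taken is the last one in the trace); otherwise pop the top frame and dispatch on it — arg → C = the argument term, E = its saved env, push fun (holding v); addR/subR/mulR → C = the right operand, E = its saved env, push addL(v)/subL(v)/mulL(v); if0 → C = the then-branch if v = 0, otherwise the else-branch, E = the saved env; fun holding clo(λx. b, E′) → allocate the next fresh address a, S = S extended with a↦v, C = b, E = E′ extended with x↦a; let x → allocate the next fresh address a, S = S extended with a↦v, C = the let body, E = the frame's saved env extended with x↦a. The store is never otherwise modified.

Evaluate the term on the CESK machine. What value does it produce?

[0] <C=(-3 - (let p = (let y = ((λx. ((λz. x) x)) 7) in 4) in ((λy. ((λz. ((λu. -4) 6)) 3)) -1))), E=∅, S=∅, K=∅>
[1] <C=-3, E=∅, S=∅, K=[subR]>
[2] <C=(let p = (let y = ((λx. ((λz. x) x)) 7) in 4) in ((λy. ((λz. ((λu. -4) 6)) 3)) -1)), E=∅, S=∅, K=[subL(-3)]>
[3] <C=(let y = ((λx. ((λz. x) x)) 7) in 4), E=∅, S=∅, K=[let p :: subL(-3)]>
[4] <C=((λx. ((λz. x) x)) 7), E=∅, S=∅, K=[let y :: let p :: subL(-3)]>
[5] <C=(λx. ((λz. x) x)), E=∅, S=∅, K=[arg :: let y :: let p :: subL(-3)]>
[6] <C=7, E=∅, S=∅, K=[fun :: let y :: let p :: subL(-3)]>
[7] <C=((λz. x) x), E={x↦0}, S={0↦7}, K=[let y :: let p :: subL(-3)]>
[8] <C=(λz. x), E={x↦0}, S={0↦7}, K=[arg :: let y :: let p :: subL(-3)]>
[9] <C=x, E={x↦0}, S={0↦7}, K=[fun :: let y :: let p :: subL(-3)]>
[10] <C=x, E={z↦1, x↦0}, S={0↦7, 1↦7}, K=[let y :: let p :: subL(-3)]>
[11] <C=4, E={y↦2}, S={0↦7, 1↦7, 2↦7}, K=[let p :: subL(-3)]>
[12] <C=((λy. ((λz. ((λu. -4) 6)) 3)) -1), E={p↦3}, S={0↦7, 1↦7, 2↦7, 3↦4}, K=[subL(-3)]>
[13] <C=(λy. ((λz. ((λu. -4) 6)) 3)), E={p↦3}, S={0↦7, 1↦7, 2↦7, 3↦4}, K=[arg :: subL(-3)]>
[14] <C=-1, E={p↦3}, S={0↦7, 1↦7, 2↦7, 3↦4}, K=[fun :: subL(-3)]>
[15] <C=((λz. ((λu. -4) 6)) 3), E={y↦4, p↦3}, S={0↦7, 1↦7, 2↦7, 3↦4, 4↦-1}, K=[subL(-3)]>
[16] <C=(λz. ((λu. -4) 6)), E={y↦4, p↦3}, S={0↦7, 1↦7, 2↦7, 3↦4, 4↦-1}, K=[arg :: subL(-3)]>
[17] <C=3, E={y↦4, p↦3}, S={0↦7, 1↦7, 2↦7, 3↦4, 4↦-1}, K=[fun :: subL(-3)]>
[18] <C=((λu. -4) 6), E={z↦5, y↦4, p↦3}, S={0↦7, 1↦7, 2↦7, 3↦4, 4↦-1, 5↦3}, K=[subL(-3)]>
[19] <C=(λu. -4), E={z↦5, y↦4, p↦3}, S={0↦7, 1↦7, 2↦7, 3↦4, 4↦-1, 5↦3}, K=[arg :: subL(-3)]>
[20] <C=6, E={z↦5, y↦4, p↦3}, S={0↦7, 1↦7, 2↦7, 3↦4, 4↦-1, 5↦3}, K=[fun :: subL(-3)]>
[21] <C=-4, E={u↦6, z↦5, y↦4, p↦3}, S={0↦7, 1↦7, 2↦7, 3↦4, 4↦-1, 5↦3, 6↦6}, K=[subL(-3)]>
→ final value 1

Answer: 1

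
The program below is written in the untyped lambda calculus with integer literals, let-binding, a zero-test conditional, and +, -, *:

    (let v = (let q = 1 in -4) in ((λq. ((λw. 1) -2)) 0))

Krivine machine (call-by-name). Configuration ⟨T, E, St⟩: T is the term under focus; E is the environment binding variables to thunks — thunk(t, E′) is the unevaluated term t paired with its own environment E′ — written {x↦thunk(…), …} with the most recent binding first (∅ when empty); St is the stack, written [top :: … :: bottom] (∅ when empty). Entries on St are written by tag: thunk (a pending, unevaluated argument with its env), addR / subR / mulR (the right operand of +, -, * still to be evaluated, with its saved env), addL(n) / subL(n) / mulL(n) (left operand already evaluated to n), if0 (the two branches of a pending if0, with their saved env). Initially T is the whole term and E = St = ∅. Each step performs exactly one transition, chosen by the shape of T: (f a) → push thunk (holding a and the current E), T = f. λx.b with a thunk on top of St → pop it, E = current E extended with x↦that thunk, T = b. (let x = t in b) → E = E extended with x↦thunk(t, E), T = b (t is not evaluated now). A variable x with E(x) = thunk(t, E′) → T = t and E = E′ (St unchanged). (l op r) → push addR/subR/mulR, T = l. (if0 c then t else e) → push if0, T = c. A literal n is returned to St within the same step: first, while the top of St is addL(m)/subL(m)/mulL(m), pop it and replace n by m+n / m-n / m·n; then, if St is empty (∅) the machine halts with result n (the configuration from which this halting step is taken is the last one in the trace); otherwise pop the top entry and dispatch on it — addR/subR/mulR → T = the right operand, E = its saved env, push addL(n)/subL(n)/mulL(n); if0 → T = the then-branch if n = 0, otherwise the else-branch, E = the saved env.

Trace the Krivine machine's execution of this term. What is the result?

[0] <T=(let v = (let q = 1 in -4) in ((λq. ((λw. 1) -2)) 0)), E=∅, St=∅>
[1] <T=((λq. ((λw. 1) -2)) 0), E={v↦thunk((let q = 1 in -4), ∅)}, St=∅>
[2] <T=(λq. ((λw. 1) -2)), E={v↦thunk((let q = 1 in -4), ∅)}, St=[thunk]>
[3] <T=((λw. 1) -2), E={q↦thunk(0, {v↦thunk((let q = 1 in -4), ∅)}), v↦thunk((let q = 1 in -4), ∅)}, St=∅>
[4] <T=(λw. 1), E={q↦thunk(0, {v↦thunk((let q = 1 in -4), ∅)}), v↦thunk((let q = 1 in -4), ∅)}, St=[thunk]>
[5] <T=1, E={w↦thunk(-2, {q↦thunk(0, {v↦thunk((let q = 1 in -4), ∅)}), v↦thunk((let q = 1 in -4), ∅)}), q↦thunk(0, {v↦thunk((let q = 1 in -4), ∅)}), v↦thunk((let q = 1 in -4), ∅)}, St=∅>
→ final value 1

Answer: 1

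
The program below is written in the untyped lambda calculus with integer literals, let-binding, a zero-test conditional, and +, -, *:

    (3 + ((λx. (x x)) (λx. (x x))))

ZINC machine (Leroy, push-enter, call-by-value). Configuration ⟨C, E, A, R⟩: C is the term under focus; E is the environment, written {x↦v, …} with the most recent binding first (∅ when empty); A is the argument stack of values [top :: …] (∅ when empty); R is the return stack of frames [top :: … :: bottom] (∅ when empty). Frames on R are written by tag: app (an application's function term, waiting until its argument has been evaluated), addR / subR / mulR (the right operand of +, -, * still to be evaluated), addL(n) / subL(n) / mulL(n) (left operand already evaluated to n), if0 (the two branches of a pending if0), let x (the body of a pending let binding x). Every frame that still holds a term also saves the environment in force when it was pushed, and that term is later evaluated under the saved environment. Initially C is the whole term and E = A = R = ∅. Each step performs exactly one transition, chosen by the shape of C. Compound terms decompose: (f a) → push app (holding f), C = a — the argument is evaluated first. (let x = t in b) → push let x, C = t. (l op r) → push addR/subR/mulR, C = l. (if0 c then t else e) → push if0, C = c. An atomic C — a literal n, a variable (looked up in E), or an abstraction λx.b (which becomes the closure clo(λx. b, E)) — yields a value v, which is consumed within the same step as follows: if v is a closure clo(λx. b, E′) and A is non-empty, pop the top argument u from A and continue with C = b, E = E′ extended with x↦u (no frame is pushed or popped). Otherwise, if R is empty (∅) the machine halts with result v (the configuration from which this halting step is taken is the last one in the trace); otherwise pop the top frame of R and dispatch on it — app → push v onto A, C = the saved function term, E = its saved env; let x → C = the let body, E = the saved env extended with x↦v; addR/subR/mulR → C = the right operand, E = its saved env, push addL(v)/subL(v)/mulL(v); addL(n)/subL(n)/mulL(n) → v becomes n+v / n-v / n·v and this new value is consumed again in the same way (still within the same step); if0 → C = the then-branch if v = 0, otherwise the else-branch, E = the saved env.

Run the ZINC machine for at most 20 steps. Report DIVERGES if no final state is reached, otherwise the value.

0. ⟨C=(3 + ((λx. (x x)) (λx. (x x)))); E=∅; A=∅; R=∅⟩
1. ⟨C=3; E=∅; A=∅; R=[addR]⟩
2. ⟨C=((λx. (x x)) (λx. (x x))); E=∅; A=∅; R=[addL(3)]⟩
3. ⟨C=(λx. (x x)); E=∅; A=∅; R=[app :: addL(3)]⟩
4. ⟨C=(λx. (x x)); E=∅; A=[clo(λx. (x x), ∅)]; R=[addL(3)]⟩
5. ⟨C=(x x); E={x↦clo(λx. (x x), ∅)}; A=∅; R=[addL(3)]⟩
6. ⟨C=x; E={x↦clo(λx. (x x), ∅)}; A=∅; R=[app :: addL(3)]⟩
7. ⟨C=x; E={x↦clo(λx. (x x), ∅)}; A=[clo(λx. (x x), ∅)]; R=[addL(3)]⟩
… configuration repeats with period 3 (steps 5–7 recur indefinitely) …

Answer: DIVERGES (no final state within 20 steps)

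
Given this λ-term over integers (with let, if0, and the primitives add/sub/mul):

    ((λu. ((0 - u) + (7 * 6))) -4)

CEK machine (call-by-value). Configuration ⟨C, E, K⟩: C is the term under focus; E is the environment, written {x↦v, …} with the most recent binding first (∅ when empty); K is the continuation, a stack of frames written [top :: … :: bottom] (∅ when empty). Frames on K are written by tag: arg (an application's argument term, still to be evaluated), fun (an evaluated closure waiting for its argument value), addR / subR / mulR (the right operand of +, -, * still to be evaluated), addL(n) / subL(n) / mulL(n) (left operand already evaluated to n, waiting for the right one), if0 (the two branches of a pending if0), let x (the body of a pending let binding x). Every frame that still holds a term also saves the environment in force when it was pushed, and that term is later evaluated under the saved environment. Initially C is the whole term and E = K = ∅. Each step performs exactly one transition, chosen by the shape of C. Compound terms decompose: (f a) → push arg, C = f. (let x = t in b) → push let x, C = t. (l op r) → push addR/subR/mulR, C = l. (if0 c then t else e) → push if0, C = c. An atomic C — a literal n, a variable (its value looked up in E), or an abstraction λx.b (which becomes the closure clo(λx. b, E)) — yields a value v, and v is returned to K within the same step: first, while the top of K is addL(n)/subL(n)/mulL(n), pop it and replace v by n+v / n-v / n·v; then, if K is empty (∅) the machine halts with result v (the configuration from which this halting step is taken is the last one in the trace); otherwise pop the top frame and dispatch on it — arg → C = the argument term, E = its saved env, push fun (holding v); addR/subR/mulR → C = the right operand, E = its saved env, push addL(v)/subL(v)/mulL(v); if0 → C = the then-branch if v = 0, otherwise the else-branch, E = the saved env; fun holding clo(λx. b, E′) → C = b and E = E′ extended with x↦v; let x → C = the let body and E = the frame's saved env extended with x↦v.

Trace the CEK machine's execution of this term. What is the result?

0. <C=((λu. ((0 - u) + (7 * 6))) -4), E=∅, K=∅>
1. <C=(λu. ((0 - u) + (7 * 6))), E=∅, K=[arg]>
2. <C=-4, E=∅, K=[fun]>
3. <C=((0 - u) + (7 * 6)), E={u↦-4}, K=∅>
4. <C=(0 - u), E={u↦-4}, K=[addR]>
5. <C=0, E={u↦-4}, K=[subR :: addR]>
6. <C=u, E={u↦-4}, K=[subL(0) :: addR]>
7. <C=(7 * 6), E={u↦-4}, K=[addL(4)]>
8. <C=7, E={u↦-4}, K=[mulR :: addL(4)]>
9. <C=6, E={u↦-4}, K=[mulL(7) :: addL(4)]>
→ final value 46

Answer: 46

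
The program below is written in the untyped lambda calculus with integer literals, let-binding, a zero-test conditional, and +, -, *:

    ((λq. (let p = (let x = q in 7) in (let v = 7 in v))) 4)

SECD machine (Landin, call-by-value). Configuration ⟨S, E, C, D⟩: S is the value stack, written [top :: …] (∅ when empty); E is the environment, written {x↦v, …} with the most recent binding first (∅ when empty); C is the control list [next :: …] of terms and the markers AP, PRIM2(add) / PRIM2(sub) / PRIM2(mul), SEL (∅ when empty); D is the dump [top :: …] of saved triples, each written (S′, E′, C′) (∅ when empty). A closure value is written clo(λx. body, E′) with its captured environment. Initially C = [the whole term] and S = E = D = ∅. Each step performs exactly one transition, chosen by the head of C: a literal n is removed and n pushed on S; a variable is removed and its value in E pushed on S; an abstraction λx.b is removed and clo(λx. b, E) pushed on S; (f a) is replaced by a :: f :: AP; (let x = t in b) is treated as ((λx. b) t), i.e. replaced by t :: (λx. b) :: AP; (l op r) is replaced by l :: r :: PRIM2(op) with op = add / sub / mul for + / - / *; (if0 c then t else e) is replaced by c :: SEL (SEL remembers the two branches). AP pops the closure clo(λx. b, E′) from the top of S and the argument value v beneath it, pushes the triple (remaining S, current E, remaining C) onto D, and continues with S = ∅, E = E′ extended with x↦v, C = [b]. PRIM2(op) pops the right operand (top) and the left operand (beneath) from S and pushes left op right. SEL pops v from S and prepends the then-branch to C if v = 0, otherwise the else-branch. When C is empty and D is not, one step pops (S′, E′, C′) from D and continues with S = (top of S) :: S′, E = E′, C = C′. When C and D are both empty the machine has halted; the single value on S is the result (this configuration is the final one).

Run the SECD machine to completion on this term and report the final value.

Answer: 7

Derivation:
step 0: <S=∅, E=∅, C=[((λq. (let p = (let x = q in 7) in (let v = 7 in v))) 4)], D=∅>
step 1: <S=∅, E=∅, C=[4 :: (λq. (let p = (let x = q in 7) in (let v = 7 in v))) :: AP], D=∅>
step 2: <S=[4], E=∅, C=[(λq. (let p = (let x = q in 7) in (let v = 7 in v))) :: AP], D=∅>
step 3: <S=[clo(λq. (let p = (let x = q in 7) in (let v = 7 in v)), ∅) :: 4], E=∅, C=[AP], D=∅>
step 4: <S=∅, E={q↦4}, C=[(let p = (let x = q in 7) in (let v = 7 in v))], D=[(∅, ∅, ∅)]>
step 5: <S=∅, E={q↦4}, C=[(let x = q in 7) :: (λp. (let v = 7 in v)) :: AP], D=[(∅, ∅, ∅)]>
step 6: <S=∅, E={q↦4}, C=[q :: (λx. 7) :: AP :: (λp. (let v = 7 in v)) :: AP], D=[(∅, ∅, ∅)]>
step 7: <S=[4], E={q↦4}, C=[(λx. 7) :: AP :: (λp. (let v = 7 in v)) :: AP], D=[(∅, ∅, ∅)]>
step 8: <S=[clo(λx. 7, {q↦4}) :: 4], E={q↦4}, C=[AP :: (λp. (let v = 7 in v)) :: AP], D=[(∅, ∅, ∅)]>
step 9: <S=∅, E={x↦4, q↦4}, C=[7], D=[(∅, {q↦4}, [(λp. (let v = 7 in v)) :: AP]) :: (∅, ∅, ∅)]>
step 10: <S=[7], E={x↦4, q↦4}, C=∅, D=[(∅, {q↦4}, [(λp. (let v = 7 in v)) :: AP]) :: (∅, ∅, ∅)]>
step 11: <S=[7], E={q↦4}, C=[(λp. (let v = 7 in v)) :: AP], D=[(∅, ∅, ∅)]>
step 12: <S=[clo(λp. (let v = 7 in v), {q↦4}) :: 7], E={q↦4}, C=[AP], D=[(∅, ∅, ∅)]>
step 13: <S=∅, E={p↦7, q↦4}, C=[(let v = 7 in v)], D=[(∅, {q↦4}, ∅) :: (∅, ∅, ∅)]>
step 14: <S=∅, E={p↦7, q↦4}, C=[7 :: (λv. v) :: AP], D=[(∅, {q↦4}, ∅) :: (∅, ∅, ∅)]>
step 15: <S=[7], E={p↦7, q↦4}, C=[(λv. v) :: AP], D=[(∅, {q↦4}, ∅) :: (∅, ∅, ∅)]>
step 16: <S=[clo(λv. v, {p↦7, q↦4}) :: 7], E={p↦7, q↦4}, C=[AP], D=[(∅, {q↦4}, ∅) :: (∅, ∅, ∅)]>
step 17: <S=∅, E={v↦7, p↦7, q↦4}, C=[v], D=[(∅, {p↦7, q↦4}, ∅) :: (∅, {q↦4}, ∅) :: (∅, ∅, ∅)]>
step 18: <S=[7], E={v↦7, p↦7, q↦4}, C=∅, D=[(∅, {p↦7, q↦4}, ∅) :: (∅, {q↦4}, ∅) :: (∅, ∅, ∅)]>
step 19: <S=[7], E={p↦7, q↦4}, C=∅, D=[(∅, {q↦4}, ∅) :: (∅, ∅, ∅)]>
step 20: <S=[7], E={q↦4}, C=∅, D=[(∅, ∅, ∅)]>
step 21: <S=[7], E=∅, C=∅, D=∅>
→ final value 7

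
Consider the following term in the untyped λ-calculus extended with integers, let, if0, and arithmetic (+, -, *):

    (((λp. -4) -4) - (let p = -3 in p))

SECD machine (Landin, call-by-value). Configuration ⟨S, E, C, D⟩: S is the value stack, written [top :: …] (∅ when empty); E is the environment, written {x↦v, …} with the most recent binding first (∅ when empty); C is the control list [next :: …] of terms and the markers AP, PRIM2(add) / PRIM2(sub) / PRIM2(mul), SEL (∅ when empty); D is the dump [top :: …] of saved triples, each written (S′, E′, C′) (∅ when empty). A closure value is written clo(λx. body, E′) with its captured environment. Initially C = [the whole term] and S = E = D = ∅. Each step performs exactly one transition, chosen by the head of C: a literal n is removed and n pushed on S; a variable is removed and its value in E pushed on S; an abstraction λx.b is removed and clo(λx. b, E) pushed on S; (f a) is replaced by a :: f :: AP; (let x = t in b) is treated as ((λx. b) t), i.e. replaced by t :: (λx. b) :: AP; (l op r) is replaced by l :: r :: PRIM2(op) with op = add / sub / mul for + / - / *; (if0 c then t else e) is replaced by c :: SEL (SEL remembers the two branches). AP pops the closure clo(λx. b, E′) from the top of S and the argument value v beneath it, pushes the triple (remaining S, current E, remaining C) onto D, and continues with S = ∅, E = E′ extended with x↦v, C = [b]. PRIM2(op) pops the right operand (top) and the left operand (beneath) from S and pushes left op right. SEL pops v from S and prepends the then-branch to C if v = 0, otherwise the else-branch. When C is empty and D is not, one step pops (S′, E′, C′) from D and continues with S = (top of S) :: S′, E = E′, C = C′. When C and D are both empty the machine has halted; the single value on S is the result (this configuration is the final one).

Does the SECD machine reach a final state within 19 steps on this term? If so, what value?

Answer: -1

Derivation:
0. ⟨S=∅; E=∅; C=[(((λp. -4) -4) - (let p = -3 in p))]; D=∅⟩
1. ⟨S=∅; E=∅; C=[((λp. -4) -4) :: (let p = -3 in p) :: PRIM2(sub)]; D=∅⟩
2. ⟨S=∅; E=∅; C=[-4 :: (λp. -4) :: AP :: (let p = -3 in p) :: PRIM2(sub)]; D=∅⟩
3. ⟨S=[-4]; E=∅; C=[(λp. -4) :: AP :: (let p = -3 in p) :: PRIM2(sub)]; D=∅⟩
4. ⟨S=[clo(λp. -4, ∅) :: -4]; E=∅; C=[AP :: (let p = -3 in p) :: PRIM2(sub)]; D=∅⟩
5. ⟨S=∅; E={p↦-4}; C=[-4]; D=[(∅, ∅, [(let p = -3 in p) :: PRIM2(sub)])]⟩
6. ⟨S=[-4]; E={p↦-4}; C=∅; D=[(∅, ∅, [(let p = -3 in p) :: PRIM2(sub)])]⟩
7. ⟨S=[-4]; E=∅; C=[(let p = -3 in p) :: PRIM2(sub)]; D=∅⟩
8. ⟨S=[-4]; E=∅; C=[-3 :: (λp. p) :: AP :: PRIM2(sub)]; D=∅⟩
9. ⟨S=[-3 :: -4]; E=∅; C=[(λp. p) :: AP :: PRIM2(sub)]; D=∅⟩
10. ⟨S=[clo(λp. p, ∅) :: -3 :: -4]; E=∅; C=[AP :: PRIM2(sub)]; D=∅⟩
11. ⟨S=∅; E={p↦-3}; C=[p]; D=[([-4], ∅, [PRIM2(sub)])]⟩
12. ⟨S=[-3]; E={p↦-3}; C=∅; D=[([-4], ∅, [PRIM2(sub)])]⟩
13. ⟨S=[-3 :: -4]; E=∅; C=[PRIM2(sub)]; D=∅⟩
14. ⟨S=[-1]; E=∅; C=∅; D=∅⟩
→ final value -1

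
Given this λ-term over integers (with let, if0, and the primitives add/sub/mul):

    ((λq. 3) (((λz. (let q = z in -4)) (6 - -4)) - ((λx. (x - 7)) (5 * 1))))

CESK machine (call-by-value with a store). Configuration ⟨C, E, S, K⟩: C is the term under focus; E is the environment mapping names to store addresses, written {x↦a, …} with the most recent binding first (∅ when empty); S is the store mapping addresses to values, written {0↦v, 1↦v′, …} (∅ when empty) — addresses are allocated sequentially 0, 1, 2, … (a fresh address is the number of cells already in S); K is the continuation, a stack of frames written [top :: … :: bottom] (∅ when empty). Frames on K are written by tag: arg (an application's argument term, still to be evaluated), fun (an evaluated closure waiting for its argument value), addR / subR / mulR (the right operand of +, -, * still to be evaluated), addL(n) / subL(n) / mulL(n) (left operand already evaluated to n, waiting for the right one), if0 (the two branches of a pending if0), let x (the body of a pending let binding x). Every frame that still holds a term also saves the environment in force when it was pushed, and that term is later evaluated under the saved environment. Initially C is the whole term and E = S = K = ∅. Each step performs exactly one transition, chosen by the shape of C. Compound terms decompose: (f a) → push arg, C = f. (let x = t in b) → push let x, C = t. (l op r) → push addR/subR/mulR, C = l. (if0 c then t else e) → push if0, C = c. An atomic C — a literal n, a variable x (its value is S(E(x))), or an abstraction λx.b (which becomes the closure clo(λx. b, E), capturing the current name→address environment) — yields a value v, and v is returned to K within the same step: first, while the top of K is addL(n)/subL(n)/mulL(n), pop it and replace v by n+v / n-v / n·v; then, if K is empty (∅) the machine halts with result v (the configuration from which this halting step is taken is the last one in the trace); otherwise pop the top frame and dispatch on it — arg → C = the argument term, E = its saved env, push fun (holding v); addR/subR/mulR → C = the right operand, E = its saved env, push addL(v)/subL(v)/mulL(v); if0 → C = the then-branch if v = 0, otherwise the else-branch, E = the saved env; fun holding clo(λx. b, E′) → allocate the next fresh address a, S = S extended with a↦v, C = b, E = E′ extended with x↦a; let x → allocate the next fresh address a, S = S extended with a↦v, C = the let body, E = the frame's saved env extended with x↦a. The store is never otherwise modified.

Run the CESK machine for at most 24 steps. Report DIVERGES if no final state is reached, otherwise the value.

Answer: 3

Execution trace:
0. <C=((λq. 3) (((λz. (let q = z in -4)) (6 - -4)) - ((λx. (x - 7)) (5 * 1)))), E=∅, S=∅, K=∅>
1. <C=(λq. 3), E=∅, S=∅, K=[arg]>
2. <C=(((λz. (let q = z in -4)) (6 - -4)) - ((λx. (x - 7)) (5 * 1))), E=∅, S=∅, K=[fun]>
3. <C=((λz. (let q = z in -4)) (6 - -4)), E=∅, S=∅, K=[subR :: fun]>
4. <C=(λz. (let q = z in -4)), E=∅, S=∅, K=[arg :: subR :: fun]>
5. <C=(6 - -4), E=∅, S=∅, K=[fun :: subR :: fun]>
6. <C=6, E=∅, S=∅, K=[subR :: fun :: subR :: fun]>
7. <C=-4, E=∅, S=∅, K=[subL(6) :: fun :: subR :: fun]>
8. <C=(let q = z in -4), E={z↦0}, S={0↦10}, K=[subR :: fun]>
9. <C=z, E={z↦0}, S={0↦10}, K=[let q :: subR :: fun]>
10. <C=-4, E={q↦1, z↦0}, S={0↦10, 1↦10}, K=[subR :: fun]>
11. <C=((λx. (x - 7)) (5 * 1)), E=∅, S={0↦10, 1↦10}, K=[subL(-4) :: fun]>
12. <C=(λx. (x - 7)), E=∅, S={0↦10, 1↦10}, K=[arg :: subL(-4) :: fun]>
13. <C=(5 * 1), E=∅, S={0↦10, 1↦10}, K=[fun :: subL(-4) :: fun]>
14. <C=5, E=∅, S={0↦10, 1↦10}, K=[mulR :: fun :: subL(-4) :: fun]>
15. <C=1, E=∅, S={0↦10, 1↦10}, K=[mulL(5) :: fun :: subL(-4) :: fun]>
16. <C=(x - 7), E={x↦2}, S={0↦10, 1↦10, 2↦5}, K=[subL(-4) :: fun]>
17. <C=x, E={x↦2}, S={0↦10, 1↦10, 2↦5}, K=[subR :: subL(-4) :: fun]>
18. <C=7, E={x↦2}, S={0↦10, 1↦10, 2↦5}, K=[subL(5) :: subL(-4) :: fun]>
19. <C=3, E={q↦3}, S={0↦10, 1↦10, 2↦5, 3↦-2}, K=∅>
→ final value 3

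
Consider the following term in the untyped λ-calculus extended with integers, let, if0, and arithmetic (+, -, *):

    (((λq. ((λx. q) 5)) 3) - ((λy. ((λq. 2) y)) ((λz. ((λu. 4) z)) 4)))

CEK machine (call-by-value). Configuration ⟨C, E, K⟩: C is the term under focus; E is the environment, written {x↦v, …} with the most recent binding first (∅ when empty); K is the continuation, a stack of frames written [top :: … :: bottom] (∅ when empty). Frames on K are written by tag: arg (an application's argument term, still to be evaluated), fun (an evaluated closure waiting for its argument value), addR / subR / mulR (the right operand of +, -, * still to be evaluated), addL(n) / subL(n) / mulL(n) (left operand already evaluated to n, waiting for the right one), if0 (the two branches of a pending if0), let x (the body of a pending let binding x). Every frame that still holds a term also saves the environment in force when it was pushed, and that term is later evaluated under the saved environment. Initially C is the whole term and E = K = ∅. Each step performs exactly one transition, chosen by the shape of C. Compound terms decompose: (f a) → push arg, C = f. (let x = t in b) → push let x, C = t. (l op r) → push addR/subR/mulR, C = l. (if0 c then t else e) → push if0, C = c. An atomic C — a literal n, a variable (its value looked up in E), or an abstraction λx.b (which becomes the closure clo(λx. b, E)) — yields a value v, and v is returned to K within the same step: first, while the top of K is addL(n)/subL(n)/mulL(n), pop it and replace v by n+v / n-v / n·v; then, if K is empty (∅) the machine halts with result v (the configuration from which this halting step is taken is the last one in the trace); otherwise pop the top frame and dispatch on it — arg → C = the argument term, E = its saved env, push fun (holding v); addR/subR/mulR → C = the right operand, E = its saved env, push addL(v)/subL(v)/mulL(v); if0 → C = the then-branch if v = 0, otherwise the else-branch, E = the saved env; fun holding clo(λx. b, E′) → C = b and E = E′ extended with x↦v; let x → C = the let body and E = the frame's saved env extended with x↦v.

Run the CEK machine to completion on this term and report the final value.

step 0: [C=(((λq. ((λx. q) 5)) 3) - ((λy. ((λq. 2) y)) ((λz. ((λu. 4) z)) 4))) | E=∅ | K=∅]
step 1: [C=((λq. ((λx. q) 5)) 3) | E=∅ | K=[subR]]
step 2: [C=(λq. ((λx. q) 5)) | E=∅ | K=[arg :: subR]]
step 3: [C=3 | E=∅ | K=[fun :: subR]]
step 4: [C=((λx. q) 5) | E={q↦3} | K=[subR]]
step 5: [C=(λx. q) | E={q↦3} | K=[arg :: subR]]
step 6: [C=5 | E={q↦3} | K=[fun :: subR]]
step 7: [C=q | E={x↦5, q↦3} | K=[subR]]
step 8: [C=((λy. ((λq. 2) y)) ((λz. ((λu. 4) z)) 4)) | E=∅ | K=[subL(3)]]
step 9: [C=(λy. ((λq. 2) y)) | E=∅ | K=[arg :: subL(3)]]
step 10: [C=((λz. ((λu. 4) z)) 4) | E=∅ | K=[fun :: subL(3)]]
step 11: [C=(λz. ((λu. 4) z)) | E=∅ | K=[arg :: fun :: subL(3)]]
step 12: [C=4 | E=∅ | K=[fun :: fun :: subL(3)]]
step 13: [C=((λu. 4) z) | E={z↦4} | K=[fun :: subL(3)]]
step 14: [C=(λu. 4) | E={z↦4} | K=[arg :: fun :: subL(3)]]
step 15: [C=z | E={z↦4} | K=[fun :: fun :: subL(3)]]
step 16: [C=4 | E={u↦4, z↦4} | K=[fun :: subL(3)]]
step 17: [C=((λq. 2) y) | E={y↦4} | K=[subL(3)]]
step 18: [C=(λq. 2) | E={y↦4} | K=[arg :: subL(3)]]
step 19: [C=y | E={y↦4} | K=[fun :: subL(3)]]
step 20: [C=2 | E={q↦4, y↦4} | K=[subL(3)]]
→ final value 1

Answer: 1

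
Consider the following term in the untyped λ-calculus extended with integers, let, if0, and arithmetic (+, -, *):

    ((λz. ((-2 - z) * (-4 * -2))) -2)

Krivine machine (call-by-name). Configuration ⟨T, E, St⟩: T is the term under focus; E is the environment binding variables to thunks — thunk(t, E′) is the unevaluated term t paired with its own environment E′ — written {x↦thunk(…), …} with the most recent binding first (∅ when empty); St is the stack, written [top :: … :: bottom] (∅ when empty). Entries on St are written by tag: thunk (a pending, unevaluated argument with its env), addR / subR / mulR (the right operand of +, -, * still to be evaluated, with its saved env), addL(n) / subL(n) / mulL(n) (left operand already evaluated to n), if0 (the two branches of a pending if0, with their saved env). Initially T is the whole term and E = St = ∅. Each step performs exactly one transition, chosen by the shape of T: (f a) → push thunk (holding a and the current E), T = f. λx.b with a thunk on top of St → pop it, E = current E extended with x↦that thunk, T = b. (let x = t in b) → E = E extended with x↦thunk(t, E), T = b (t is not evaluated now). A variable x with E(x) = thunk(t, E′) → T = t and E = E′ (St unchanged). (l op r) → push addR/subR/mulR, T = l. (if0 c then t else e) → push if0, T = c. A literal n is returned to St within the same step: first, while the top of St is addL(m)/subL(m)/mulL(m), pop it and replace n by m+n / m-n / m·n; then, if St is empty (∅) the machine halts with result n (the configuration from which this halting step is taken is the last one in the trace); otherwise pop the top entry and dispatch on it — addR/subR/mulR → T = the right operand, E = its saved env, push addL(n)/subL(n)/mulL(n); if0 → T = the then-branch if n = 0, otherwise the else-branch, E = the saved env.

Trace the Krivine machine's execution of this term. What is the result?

0. <T=((λz. ((-2 - z) * (-4 * -2))) -2), E=∅, St=∅>
1. <T=(λz. ((-2 - z) * (-4 * -2))), E=∅, St=[thunk]>
2. <T=((-2 - z) * (-4 * -2)), E={z↦thunk(-2, ∅)}, St=∅>
3. <T=(-2 - z), E={z↦thunk(-2, ∅)}, St=[mulR]>
4. <T=-2, E={z↦thunk(-2, ∅)}, St=[subR :: mulR]>
5. <T=z, E={z↦thunk(-2, ∅)}, St=[subL(-2) :: mulR]>
6. <T=-2, E=∅, St=[subL(-2) :: mulR]>
7. <T=(-4 * -2), E={z↦thunk(-2, ∅)}, St=[mulL(0)]>
8. <T=-4, E={z↦thunk(-2, ∅)}, St=[mulR :: mulL(0)]>
9. <T=-2, E={z↦thunk(-2, ∅)}, St=[mulL(-4) :: mulL(0)]>
→ final value 0

Answer: 0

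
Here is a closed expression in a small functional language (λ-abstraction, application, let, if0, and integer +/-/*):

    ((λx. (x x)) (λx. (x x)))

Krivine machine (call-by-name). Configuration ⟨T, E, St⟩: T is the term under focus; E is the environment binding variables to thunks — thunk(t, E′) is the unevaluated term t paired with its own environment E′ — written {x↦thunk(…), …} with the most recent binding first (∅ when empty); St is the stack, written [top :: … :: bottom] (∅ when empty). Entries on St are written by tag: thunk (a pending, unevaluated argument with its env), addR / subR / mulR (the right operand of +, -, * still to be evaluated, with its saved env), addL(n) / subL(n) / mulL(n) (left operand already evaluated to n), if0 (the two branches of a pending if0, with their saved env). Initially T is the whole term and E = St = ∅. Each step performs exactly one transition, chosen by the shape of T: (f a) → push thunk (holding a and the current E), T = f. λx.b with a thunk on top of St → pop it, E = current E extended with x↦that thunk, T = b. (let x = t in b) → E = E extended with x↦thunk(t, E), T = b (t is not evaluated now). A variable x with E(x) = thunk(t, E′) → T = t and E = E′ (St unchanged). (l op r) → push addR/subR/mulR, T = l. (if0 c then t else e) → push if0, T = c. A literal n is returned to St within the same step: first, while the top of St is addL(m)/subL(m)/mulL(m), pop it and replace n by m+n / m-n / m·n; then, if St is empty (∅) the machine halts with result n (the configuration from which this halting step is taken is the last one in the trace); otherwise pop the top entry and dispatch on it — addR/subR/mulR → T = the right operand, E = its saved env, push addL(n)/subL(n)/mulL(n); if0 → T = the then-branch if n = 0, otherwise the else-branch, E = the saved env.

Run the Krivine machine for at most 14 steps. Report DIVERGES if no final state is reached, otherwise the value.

t=0: [T=((λx. (x x)) (λx. (x x))) | E=∅ | St=∅]
t=1: [T=(λx. (x x)) | E=∅ | St=[thunk]]
t=2: [T=(x x) | E={x↦thunk((λx. (x x)), ∅)} | St=∅]
t=3: [T=x | E={x↦thunk((λx. (x x)), ∅)} | St=[thunk]]
t=4: [T=(λx. (x x)) | E=∅ | St=[thunk]]
t=5: [T=(x x) | E={x↦thunk(x, {x↦thunk((λx. (x x)), ∅)})} | St=∅]
t=6: [T=x | E={x↦thunk(x, {x↦thunk((λx. (x x)), ∅)})} | St=[thunk]]
t=7: [T=x | E={x↦thunk((λx. (x x)), ∅)} | St=[thunk]]
t=8: [T=(λx. (x x)) | E=∅ | St=[thunk]]
t=9: [T=(x x) | E={x↦thunk(x, {x↦thunk(x, {x↦thunk((λx. (x x)), ∅)})})} | St=∅]
t=10: [T=x | E={x↦thunk(x, {x↦thunk(x, {x↦thunk((λx. (x x)), ∅)})})} | St=[thunk]]
t=11: [T=x | E={x↦thunk(x, {x↦thunk((λx. (x x)), ∅)})} | St=[thunk]]
t=12: [T=x | E={x↦thunk((λx. (x x)), ∅)} | St=[thunk]]
t=13: [T=(λx. (x x)) | E=∅ | St=[thunk]]
t=14: [T=(x x) | E={x↦thunk(x, {x↦thunk(x, {x↦thunk(x, {x↦thunk((λx. (x x)), ∅)})})})} | St=∅]
→ 14 transitions taken and the configuration is still not final: no result within 14 steps

Answer: DIVERGES (no final state within 14 steps)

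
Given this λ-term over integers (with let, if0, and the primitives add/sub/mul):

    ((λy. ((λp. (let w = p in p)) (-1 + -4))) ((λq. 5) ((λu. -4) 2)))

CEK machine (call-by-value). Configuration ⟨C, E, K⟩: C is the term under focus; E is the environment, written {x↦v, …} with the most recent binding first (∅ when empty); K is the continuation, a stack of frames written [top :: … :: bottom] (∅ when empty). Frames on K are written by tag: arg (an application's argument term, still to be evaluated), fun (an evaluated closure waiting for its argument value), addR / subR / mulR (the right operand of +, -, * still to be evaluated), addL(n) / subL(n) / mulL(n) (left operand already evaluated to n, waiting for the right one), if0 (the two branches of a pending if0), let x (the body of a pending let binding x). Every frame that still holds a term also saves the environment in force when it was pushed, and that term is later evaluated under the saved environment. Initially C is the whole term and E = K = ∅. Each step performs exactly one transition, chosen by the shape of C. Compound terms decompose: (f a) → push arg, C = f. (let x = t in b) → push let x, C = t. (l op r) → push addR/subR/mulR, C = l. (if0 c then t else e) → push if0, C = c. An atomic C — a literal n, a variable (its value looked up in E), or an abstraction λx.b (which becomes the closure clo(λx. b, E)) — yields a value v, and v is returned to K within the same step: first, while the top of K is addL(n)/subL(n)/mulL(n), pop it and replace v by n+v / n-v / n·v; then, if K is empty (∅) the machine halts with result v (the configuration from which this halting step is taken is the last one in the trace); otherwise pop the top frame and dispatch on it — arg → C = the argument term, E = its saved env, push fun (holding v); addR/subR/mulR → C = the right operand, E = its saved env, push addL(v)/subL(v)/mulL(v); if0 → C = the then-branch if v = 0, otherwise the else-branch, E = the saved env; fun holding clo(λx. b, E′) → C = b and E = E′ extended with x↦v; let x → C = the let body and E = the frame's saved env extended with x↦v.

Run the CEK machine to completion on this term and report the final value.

Answer: -5

Machine steps:
step 0: <C=((λy. ((λp. (let w = p in p)) (-1 + -4))) ((λq. 5) ((λu. -4) 2))), E=∅, K=∅>
step 1: <C=(λy. ((λp. (let w = p in p)) (-1 + -4))), E=∅, K=[arg]>
step 2: <C=((λq. 5) ((λu. -4) 2)), E=∅, K=[fun]>
step 3: <C=(λq. 5), E=∅, K=[arg :: fun]>
step 4: <C=((λu. -4) 2), E=∅, K=[fun :: fun]>
step 5: <C=(λu. -4), E=∅, K=[arg :: fun :: fun]>
step 6: <C=2, E=∅, K=[fun :: fun :: fun]>
step 7: <C=-4, E={u↦2}, K=[fun :: fun]>
step 8: <C=5, E={q↦-4}, K=[fun]>
step 9: <C=((λp. (let w = p in p)) (-1 + -4)), E={y↦5}, K=∅>
step 10: <C=(λp. (let w = p in p)), E={y↦5}, K=[arg]>
step 11: <C=(-1 + -4), E={y↦5}, K=[fun]>
step 12: <C=-1, E={y↦5}, K=[addR :: fun]>
step 13: <C=-4, E={y↦5}, K=[addL(-1) :: fun]>
step 14: <C=(let w = p in p), E={p↦-5, y↦5}, K=∅>
step 15: <C=p, E={p↦-5, y↦5}, K=[let w]>
step 16: <C=p, E={w↦-5, p↦-5, y↦5}, K=∅>
→ final value -5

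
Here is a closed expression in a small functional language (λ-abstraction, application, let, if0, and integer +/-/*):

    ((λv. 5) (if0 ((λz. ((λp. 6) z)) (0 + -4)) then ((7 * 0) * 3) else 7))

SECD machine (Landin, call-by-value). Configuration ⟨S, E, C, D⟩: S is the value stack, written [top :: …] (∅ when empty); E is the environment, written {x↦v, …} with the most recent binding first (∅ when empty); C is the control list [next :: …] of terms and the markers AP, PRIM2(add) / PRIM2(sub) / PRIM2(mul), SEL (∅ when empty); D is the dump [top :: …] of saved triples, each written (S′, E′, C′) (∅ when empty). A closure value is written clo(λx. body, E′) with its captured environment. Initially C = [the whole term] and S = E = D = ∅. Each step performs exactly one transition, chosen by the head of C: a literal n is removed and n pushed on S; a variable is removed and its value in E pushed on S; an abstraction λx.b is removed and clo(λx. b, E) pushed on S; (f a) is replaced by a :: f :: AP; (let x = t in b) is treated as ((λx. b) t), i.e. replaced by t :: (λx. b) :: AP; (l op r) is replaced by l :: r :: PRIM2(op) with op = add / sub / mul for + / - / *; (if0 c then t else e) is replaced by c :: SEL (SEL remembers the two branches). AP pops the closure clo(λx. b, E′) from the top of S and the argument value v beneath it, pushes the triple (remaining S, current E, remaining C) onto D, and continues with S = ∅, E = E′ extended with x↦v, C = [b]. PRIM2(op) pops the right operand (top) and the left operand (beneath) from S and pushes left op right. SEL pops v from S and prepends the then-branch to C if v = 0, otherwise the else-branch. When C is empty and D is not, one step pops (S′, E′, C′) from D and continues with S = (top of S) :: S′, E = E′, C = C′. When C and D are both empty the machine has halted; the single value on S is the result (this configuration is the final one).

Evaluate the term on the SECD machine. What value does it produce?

t=0: ⟨S=∅; E=∅; C=[((λv. 5) (if0 ((λz. ((λp. 6) z)) (0 + -4)) then ((7 * 0) * 3) else 7))]; D=∅⟩
t=1: ⟨S=∅; E=∅; C=[(if0 ((λz. ((λp. 6) z)) (0 + -4)) then ((7 * 0) * 3) else 7) :: (λv. 5) :: AP]; D=∅⟩
t=2: ⟨S=∅; E=∅; C=[((λz. ((λp. 6) z)) (0 + -4)) :: SEL :: (λv. 5) :: AP]; D=∅⟩
t=3: ⟨S=∅; E=∅; C=[(0 + -4) :: (λz. ((λp. 6) z)) :: AP :: SEL :: (λv. 5) :: AP]; D=∅⟩
t=4: ⟨S=∅; E=∅; C=[0 :: -4 :: PRIM2(add) :: (λz. ((λp. 6) z)) :: AP :: SEL :: (λv. 5) :: AP]; D=∅⟩
t=5: ⟨S=[0]; E=∅; C=[-4 :: PRIM2(add) :: (λz. ((λp. 6) z)) :: AP :: SEL :: (λv. 5) :: AP]; D=∅⟩
t=6: ⟨S=[-4 :: 0]; E=∅; C=[PRIM2(add) :: (λz. ((λp. 6) z)) :: AP :: SEL :: (λv. 5) :: AP]; D=∅⟩
t=7: ⟨S=[-4]; E=∅; C=[(λz. ((λp. 6) z)) :: AP :: SEL :: (λv. 5) :: AP]; D=∅⟩
t=8: ⟨S=[clo(λz. ((λp. 6) z), ∅) :: -4]; E=∅; C=[AP :: SEL :: (λv. 5) :: AP]; D=∅⟩
t=9: ⟨S=∅; E={z↦-4}; C=[((λp. 6) z)]; D=[(∅, ∅, [SEL :: (λv. 5) :: AP])]⟩
t=10: ⟨S=∅; E={z↦-4}; C=[z :: (λp. 6) :: AP]; D=[(∅, ∅, [SEL :: (λv. 5) :: AP])]⟩
t=11: ⟨S=[-4]; E={z↦-4}; C=[(λp. 6) :: AP]; D=[(∅, ∅, [SEL :: (λv. 5) :: AP])]⟩
t=12: ⟨S=[clo(λp. 6, {z↦-4}) :: -4]; E={z↦-4}; C=[AP]; D=[(∅, ∅, [SEL :: (λv. 5) :: AP])]⟩
t=13: ⟨S=∅; E={p↦-4, z↦-4}; C=[6]; D=[(∅, {z↦-4}, ∅) :: (∅, ∅, [SEL :: (λv. 5) :: AP])]⟩
t=14: ⟨S=[6]; E={p↦-4, z↦-4}; C=∅; D=[(∅, {z↦-4}, ∅) :: (∅, ∅, [SEL :: (λv. 5) :: AP])]⟩
t=15: ⟨S=[6]; E={z↦-4}; C=∅; D=[(∅, ∅, [SEL :: (λv. 5) :: AP])]⟩
t=16: ⟨S=[6]; E=∅; C=[SEL :: (λv. 5) :: AP]; D=∅⟩
t=17: ⟨S=∅; E=∅; C=[7 :: (λv. 5) :: AP]; D=∅⟩
t=18: ⟨S=[7]; E=∅; C=[(λv. 5) :: AP]; D=∅⟩
t=19: ⟨S=[clo(λv. 5, ∅) :: 7]; E=∅; C=[AP]; D=∅⟩
t=20: ⟨S=∅; E={v↦7}; C=[5]; D=[(∅, ∅, ∅)]⟩
t=21: ⟨S=[5]; E={v↦7}; C=∅; D=[(∅, ∅, ∅)]⟩
t=22: ⟨S=[5]; E=∅; C=∅; D=∅⟩
→ final value 5

Answer: 5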